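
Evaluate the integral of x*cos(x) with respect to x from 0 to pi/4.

-1 + sqrt(2)*pi/8 + sqrt(2)/2

Integrate by parts once (u = x, dv = cos(x) dx).
An antiderivative is F(x) = x*sin(x) + cos(x).
Then F(pi/4) - F(0) = (sqrt(2)*(pi + 4)/8) - (1) = -1 + sqrt(2)*pi/8 + sqrt(2)/2.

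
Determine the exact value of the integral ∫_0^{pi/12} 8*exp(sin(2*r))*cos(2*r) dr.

Let u = sin(2*r), so du = 2*cos(2*r) dr. When r = 0, u = 0; when r = pi/12, u = 1/2.
The integral becomes 4·∫ exp(u) du from 0 to 1/2, with antiderivative 4*exp(u).
Back in r: F(r) = 4*exp(sin(2*r)).
Then F(pi/12) - F(0) = (4*exp(1/2)) - (4) = -4 + 4*exp(1/2).

-4 + 4*exp(1/2)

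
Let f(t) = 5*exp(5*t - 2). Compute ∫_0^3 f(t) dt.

Let u = 5*t - 2, so du = 5 dt. When t = 0, u = -2; when t = 3, u = 13.
The integral becomes ∫ exp(u) du from -2 to 13, with antiderivative exp(u).
Back in t: F(t) = exp(5*t - 2).
Then F(3) - F(0) = (exp(13)) - (exp(-2)) = -(1 - exp(15))*exp(-2).

-(1 - exp(15))*exp(-2)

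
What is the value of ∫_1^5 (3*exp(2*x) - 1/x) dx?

-3*exp(2)/2 - log(5) + 3*exp(10)/2

An antiderivative is F(x) = 3*exp(2*x)/2 - log(x).
Then F(5) - F(1) = (-log(5) + 3*exp(10)/2) - (3*exp(2)/2) = -3*exp(2)/2 - log(5) + 3*exp(10)/2.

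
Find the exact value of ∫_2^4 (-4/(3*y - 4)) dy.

-8*log(2)/3

An antiderivative is F(y) = -4*log(3*y - 4)/3.
Then F(4) - F(2) = (-log(16)) - (-4*log(2)/3) = -8*log(2)/3.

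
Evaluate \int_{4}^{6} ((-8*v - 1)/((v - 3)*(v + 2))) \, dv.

-6*log(2) - 2*log(3)

Factor the denominator: v**2 - v - 6 = (v + 2)(v - 3).
Partial fractions: (-8*v - 1)/((v - 3)*(v + 2)) = -3/(v + 2) - 5/(v - 3).
An antiderivative is F(v) = -5*log(v - 3) - 3*log(v + 2).
Then F(6) - F(4) = (-9*log(2) - 5*log(3)) - (-3*log(3) - 3*log(2)) = -6*log(2) - 2*log(3).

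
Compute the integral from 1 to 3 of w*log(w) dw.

-2 + 9*log(3)/2

Integrate by parts once (u = ln w, dv = w dw).
An antiderivative is F(w) = w**2*(2*log(w) - 1)/4.
Then F(3) - F(1) = (-9/4 + 9*log(3)/2) - (-1/4) = -2 + 9*log(3)/2.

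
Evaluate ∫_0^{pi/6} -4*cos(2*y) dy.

-sqrt(3)

An antiderivative is F(y) = -2*sin(2*y).
Then F(pi/6) - F(0) = (-sqrt(3)) - (0) = -sqrt(3).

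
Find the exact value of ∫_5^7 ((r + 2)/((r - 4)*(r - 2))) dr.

Factor the denominator: r**2 - 6*r + 8 = (r - 2)(r - 4).
Partial fractions: (r + 2)/((r - 4)*(r - 2)) = -2/(r - 2) + 3/(r - 4).
An antiderivative is F(r) = 3*log(r - 4) - 2*log(r - 2).
Then F(7) - F(5) = (log(27/25)) - (-log(9)) = -2*log(5) + 5*log(3).

-2*log(5) + 5*log(3)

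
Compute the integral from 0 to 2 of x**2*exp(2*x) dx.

Integrate by parts twice (u = x^2, dv = exp(2*x) dx).
An antiderivative is F(x) = (2*x**2 - 2*x + 1)*exp(2*x)/4.
Then F(2) - F(0) = (5*exp(4)/4) - (1/4) = -1/4 + 5*exp(4)/4.

-1/4 + 5*exp(4)/4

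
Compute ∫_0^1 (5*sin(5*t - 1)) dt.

cos(1) - cos(4)

Let u = 5*t - 1, so du = 5 dt. When t = 0, u = -1; when t = 1, u = 4.
The integral becomes ∫ sin(u) du from -1 to 4, with antiderivative -cos(u).
Back in t: F(t) = -cos(5*t - 1).
Then F(1) - F(0) = (-cos(4)) - (-cos(1)) = cos(1) - cos(4).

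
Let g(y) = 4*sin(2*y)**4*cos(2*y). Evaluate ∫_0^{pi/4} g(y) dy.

Let u = sin(2*y), so du = 2*cos(2*y) dy. When y = 0, u = 0; when y = pi/4, u = 1.
The integral becomes 2·∫ u**4 du from 0 to 1, with antiderivative 2*u**5/5.
Back in y: F(y) = 2*sin(2*y)**5/5.
Then F(pi/4) - F(0) = (2/5) - (0) = 2/5.

2/5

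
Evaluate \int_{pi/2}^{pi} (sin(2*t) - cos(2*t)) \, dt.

-1

An antiderivative is F(t) = -sin(2*t)/2 - cos(2*t)/2.
Then F(pi) - F(pi/2) = (-1/2) - (1/2) = -1.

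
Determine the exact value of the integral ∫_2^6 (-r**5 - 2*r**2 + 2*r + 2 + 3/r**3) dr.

By the power rule, an antiderivative is F(r) = -r**6/6 - 2*r**3/3 + r**2 + 2*r - 3/(2*r**2).
Then F(6) - F(2) = (-188929/24) - (-67/8) = -23591/3.

-23591/3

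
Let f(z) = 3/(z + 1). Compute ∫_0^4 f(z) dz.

An antiderivative is F(z) = 3*log(z + 1).
Then F(4) - F(0) = (3*log(5)) - (0) = 3*log(5).

3*log(5)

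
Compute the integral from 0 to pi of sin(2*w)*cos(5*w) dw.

-4/21

Use the identity sin(2*w)cos(5*w) = [sin(7*w) + sin(-3*w)]/2.
An antiderivative is F(w) = cos(3*w)/6 - cos(7*w)/14.
Then F(pi) - F(0) = (-2/21) - (2/21) = -4/21.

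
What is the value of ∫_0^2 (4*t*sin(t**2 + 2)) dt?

-2*cos(6) + 2*cos(2)

Let u = t**2 + 2, so du = 2*t dt. When t = 0, u = 2; when t = 2, u = 6.
The integral becomes 2·∫ sin(u) du from 2 to 6, with antiderivative -2*cos(u).
Back in t: F(t) = -2*cos(t**2 + 2).
Then F(2) - F(0) = (-2*cos(6)) - (-2*cos(2)) = -2*cos(6) + 2*cos(2).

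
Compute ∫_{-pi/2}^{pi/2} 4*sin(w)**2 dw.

2*pi

Use the identity sin^2(w) = (1 - cos(2*w))/2.
An antiderivative is F(w) = 2*w - sin(2*w).
Then F(pi/2) - F(-pi/2) = (pi) - (-pi) = 2*pi.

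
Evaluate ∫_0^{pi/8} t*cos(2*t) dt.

-1/4 + sqrt(2)*pi/32 + sqrt(2)/8

Integrate by parts once (u = t, dv = cos(2*t) dt).
An antiderivative is F(t) = t*sin(2*t)/2 + cos(2*t)/4.
Then F(pi/8) - F(0) = (sqrt(2)*(pi + 4)/32) - (1/4) = -1/4 + sqrt(2)*pi/32 + sqrt(2)/8.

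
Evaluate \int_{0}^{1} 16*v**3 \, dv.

4

Let u = 2*v, so du = 2 dv. When v = 0, u = 0; when v = 1, u = 2.
The integral becomes ∫ u**3 du from 0 to 2, with antiderivative u**4/4.
Back in v: F(v) = 4*v**4.
Then F(1) - F(0) = (4) - (0) = 4.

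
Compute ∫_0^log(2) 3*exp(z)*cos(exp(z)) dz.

Let u = exp(z), so du = exp(z) dz. When z = 0, u = 1; when z = log(2), u = 2.
The integral becomes 3·∫ cos(u) du from 1 to 2, with antiderivative 3*sin(u).
Back in z: F(z) = 3*sin(exp(z)).
Then F(log(2)) - F(0) = (3*sin(2)) - (3*sin(1)) = -3*sin(1) + 3*sin(2).

-3*sin(1) + 3*sin(2)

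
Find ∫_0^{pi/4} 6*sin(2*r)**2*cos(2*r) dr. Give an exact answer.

1

Let u = sin(2*r), so du = 2*cos(2*r) dr. When r = 0, u = 0; when r = pi/4, u = 1.
The integral becomes 3·∫ u**2 du from 0 to 1, with antiderivative u**3.
Back in r: F(r) = sin(2*r)**3.
Then F(pi/4) - F(0) = (1) - (0) = 1.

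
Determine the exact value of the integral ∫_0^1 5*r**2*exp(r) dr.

-10 + 5*E

Integrate by parts twice (u = r^2, dv = 5*exp(r) dr).
An antiderivative is F(r) = (5*r**2 - 10*r + 10)*exp(r).
Then F(1) - F(0) = (5*E) - (10) = -10 + 5*E.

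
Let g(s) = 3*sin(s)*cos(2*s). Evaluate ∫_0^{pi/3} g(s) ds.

Use the identity sin(s)cos(2*s) = [sin(3*s) + sin(-s)]/2.
An antiderivative is F(s) = 3*cos(s)/2 - cos(3*s)/2.
Then F(pi/3) - F(0) = (5/4) - (1) = 1/4.

1/4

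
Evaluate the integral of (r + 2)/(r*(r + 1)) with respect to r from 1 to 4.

log(32/5)

Factor the denominator: r**2 + r = (r + 1)r.
Partial fractions: (r + 2)/(r*(r + 1)) = -1/(r + 1) + 2/r.
An antiderivative is F(r) = 2*log(r) - log(r + 1).
Then F(4) - F(1) = (log(16/5)) - (-log(2)) = log(32/5).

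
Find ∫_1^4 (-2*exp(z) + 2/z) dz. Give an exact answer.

-2*exp(4) + 2*log(4) + 2*exp(1)

An antiderivative is F(z) = -2*exp(z) + 2*log(z).
Then F(4) - F(1) = (-2*exp(4) + 2*log(4)) - (-2*exp(1)) = -2*exp(4) + 2*log(4) + 2*exp(1).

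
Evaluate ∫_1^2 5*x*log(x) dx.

-15/4 + 10*log(2)

Integrate by parts once (u = ln x, dv = 5*x dx).
An antiderivative is F(x) = 5*x**2*(2*log(x) - 1)/4.
Then F(2) - F(1) = (-5 + 10*log(2)) - (-5/4) = -15/4 + 10*log(2).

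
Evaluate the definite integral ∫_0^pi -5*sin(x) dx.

An antiderivative is F(x) = 5*cos(x).
Then F(pi) - F(0) = (-5) - (5) = -10.

-10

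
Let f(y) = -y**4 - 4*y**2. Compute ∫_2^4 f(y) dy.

By the power rule, an antiderivative is F(y) = -y**5/5 - 4*y**3/3.
Then F(4) - F(2) = (-4352/15) - (-256/15) = -4096/15.

-4096/15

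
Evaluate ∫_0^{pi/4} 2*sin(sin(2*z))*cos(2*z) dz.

Let u = sin(2*z), so du = 2*cos(2*z) dz. When z = 0, u = 0; when z = pi/4, u = 1.
The integral becomes ∫ sin(u) du from 0 to 1, with antiderivative -cos(u).
Back in z: F(z) = -cos(sin(2*z)).
Then F(pi/4) - F(0) = (-cos(1)) - (-1) = 1 - cos(1).

1 - cos(1)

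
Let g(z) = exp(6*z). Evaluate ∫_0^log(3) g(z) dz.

364/3

Let u = exp(z), so du = exp(z) dz. When z = 0, u = 1; when z = log(3), u = 3.
The integral becomes ∫ u**5 du from 1 to 3, with antiderivative u**6/6.
Back in z: F(z) = exp(6*z)/6.
Then F(log(3)) - F(0) = (243/2) - (1/6) = 364/3.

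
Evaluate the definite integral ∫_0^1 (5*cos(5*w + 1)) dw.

Let u = 5*w + 1, so du = 5 dw. When w = 0, u = 1; when w = 1, u = 6.
The integral becomes ∫ cos(u) du from 1 to 6, with antiderivative sin(u).
Back in w: F(w) = sin(5*w + 1).
Then F(1) - F(0) = (sin(6)) - (sin(1)) = -sin(1) + sin(6).

-sin(1) + sin(6)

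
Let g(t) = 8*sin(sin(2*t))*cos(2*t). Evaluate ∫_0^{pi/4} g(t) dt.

Let u = sin(2*t), so du = 2*cos(2*t) dt. When t = 0, u = 0; when t = pi/4, u = 1.
The integral becomes 4·∫ sin(u) du from 0 to 1, with antiderivative -4*cos(u).
Back in t: F(t) = -4*cos(sin(2*t)).
Then F(pi/4) - F(0) = (-4*cos(1)) - (-4) = 4 - 4*cos(1).

4 - 4*cos(1)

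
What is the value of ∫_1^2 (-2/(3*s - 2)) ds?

-4*log(2)/3

An antiderivative is F(s) = -2*log(3*s - 2)/3.
Then F(2) - F(1) = (-4*log(2)/3) - (0) = -4*log(2)/3.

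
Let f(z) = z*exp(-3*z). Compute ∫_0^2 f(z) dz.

Integrate by parts once (u = z, dv = exp(-3*z) dz).
An antiderivative is F(z) = (-3*z - 1)*exp(-3*z)/9.
Then F(2) - F(0) = (-7*exp(-6)/9) - (-1/9) = (-7 + exp(6))*exp(-6)/9.

(-7 + exp(6))*exp(-6)/9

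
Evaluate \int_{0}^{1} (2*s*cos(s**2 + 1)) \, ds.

Let u = s**2 + 1, so du = 2*s ds. When s = 0, u = 1; when s = 1, u = 2.
The integral becomes ∫ cos(u) du from 1 to 2, with antiderivative sin(u).
Back in s: F(s) = sin(s**2 + 1).
Then F(1) - F(0) = (sin(2)) - (sin(1)) = -sin(1) + sin(2).

-sin(1) + sin(2)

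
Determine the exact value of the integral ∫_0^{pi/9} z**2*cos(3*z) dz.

-sqrt(3)/27 + sqrt(3)*pi**2/486 + pi/81

Integrate by parts twice (u = z^2, dv = cos(3*z) dz).
An antiderivative is F(z) = z**2*sin(3*z)/3 + 2*z*cos(3*z)/9 - 2*sin(3*z)/27.
Then F(pi/9) - F(0) = (-sqrt(3)/27 + sqrt(3)*pi**2/486 + pi/81) - (0) = -sqrt(3)/27 + sqrt(3)*pi**2/486 + pi/81.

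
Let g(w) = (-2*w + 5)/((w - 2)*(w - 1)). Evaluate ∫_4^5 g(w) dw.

Factor the denominator: w**2 - 3*w + 2 = (w - 1)(w - 2).
Partial fractions: (-2*w + 5)/((w - 2)*(w - 1)) = -3/(w - 1) + 1/(w - 2).
An antiderivative is F(w) = log(w - 2) - 3*log(w - 1).
Then F(5) - F(4) = (log(3/64)) - (log(2/27)) = -7*log(2) + 4*log(3).

-7*log(2) + 4*log(3)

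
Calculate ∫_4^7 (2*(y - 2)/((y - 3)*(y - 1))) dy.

log(8)

Factor the denominator: y**2 - 4*y + 3 = (y - 1)(y - 3).
Partial fractions: 2*(y - 2)/((y - 3)*(y - 1)) = 1/(y - 1) + 1/(y - 3).
An antiderivative is F(y) = log(y - 3) + log(y - 1).
Then F(7) - F(4) = (log(24)) - (log(3)) = log(8).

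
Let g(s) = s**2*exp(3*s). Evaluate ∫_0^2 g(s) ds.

-2/27 + 26*exp(6)/27

Integrate by parts twice (u = s^2, dv = exp(3*s) ds).
An antiderivative is F(s) = (9*s**2 - 6*s + 2)*exp(3*s)/27.
Then F(2) - F(0) = (26*exp(6)/27) - (2/27) = -2/27 + 26*exp(6)/27.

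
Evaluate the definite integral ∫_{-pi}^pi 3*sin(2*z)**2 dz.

3*pi

Use the identity sin^2(2*z) = (1 - cos(4*z))/2.
An antiderivative is F(z) = 3*z/2 - 3*sin(4*z)/8.
Then F(pi) - F(-pi) = (3*pi/2) - (-3*pi/2) = 3*pi.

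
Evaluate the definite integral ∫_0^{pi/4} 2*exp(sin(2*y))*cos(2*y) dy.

Let u = sin(2*y), so du = 2*cos(2*y) dy. When y = 0, u = 0; when y = pi/4, u = 1.
The integral becomes ∫ exp(u) du from 0 to 1, with antiderivative exp(u).
Back in y: F(y) = exp(sin(2*y)).
Then F(pi/4) - F(0) = (E) - (1) = -1 + E.

-1 + E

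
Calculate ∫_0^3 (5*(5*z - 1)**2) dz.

Let u = 5*z - 1, so du = 5 dz. When z = 0, u = -1; when z = 3, u = 14.
The integral becomes ∫ u**2 du from -1 to 14, with antiderivative u**3/3.
Back in z: F(z) = (5*z - 1)**3/3.
Then F(3) - F(0) = (2744/3) - (-1/3) = 915.

915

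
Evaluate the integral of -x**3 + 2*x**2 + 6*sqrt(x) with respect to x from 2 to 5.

-297/4 - 8*sqrt(2) + 20*sqrt(5)

By the power rule, an antiderivative is F(x) = -x**4/4 + 4*x**(3/2) + 2*x**3/3.
Then F(5) - F(2) = (-875/12 + 20*sqrt(5)) - (4/3 + 8*sqrt(2)) = -297/4 - 8*sqrt(2) + 20*sqrt(5).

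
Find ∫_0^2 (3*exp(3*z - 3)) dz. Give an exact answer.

2*sinh(3)

Let u = 3*z - 3, so du = 3 dz. When z = 0, u = -3; when z = 2, u = 3.
The integral becomes ∫ exp(u) du from -3 to 3, with antiderivative exp(u).
Back in z: F(z) = exp(3*z - 3).
Then F(2) - F(0) = (exp(3)) - (exp(-3)) = 2*sinh(3).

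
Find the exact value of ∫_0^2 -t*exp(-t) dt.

Integrate by parts once (u = t, dv = -exp(-t) dt).
An antiderivative is F(t) = (t + 1)*exp(-t).
Then F(2) - F(0) = (3*exp(-2)) - (1) = -1 + 3*exp(-2).

-1 + 3*exp(-2)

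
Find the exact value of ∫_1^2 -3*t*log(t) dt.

Integrate by parts once (u = ln t, dv = -3*t dt).
An antiderivative is F(t) = -3*t**2*(2*log(t) - 1)/4.
Then F(2) - F(1) = (3 - log(64)) - (3/4) = 9/4 - log(64).

9/4 - log(64)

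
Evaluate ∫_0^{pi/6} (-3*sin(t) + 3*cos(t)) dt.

An antiderivative is F(t) = 3*sin(t) + 3*cos(t).
Then F(pi/6) - F(0) = (3/2 + 3*sqrt(3)/2) - (3) = -3/2 + 3*sqrt(3)/2.

-3/2 + 3*sqrt(3)/2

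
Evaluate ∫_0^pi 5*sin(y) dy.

10

An antiderivative is F(y) = -5*cos(y).
Then F(pi) - F(0) = (5) - (-5) = 10.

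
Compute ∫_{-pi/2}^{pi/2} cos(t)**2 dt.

pi/2

Use the identity cos^2(t) = (1 + cos(2*t))/2.
An antiderivative is F(t) = t/2 + sin(2*t)/4.
Then F(pi/2) - F(-pi/2) = (pi/4) - (-pi/4) = pi/2.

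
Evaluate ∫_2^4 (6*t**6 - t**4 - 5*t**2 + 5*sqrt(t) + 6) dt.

1436468/105 - 20*sqrt(2)/3

By the power rule, an antiderivative is F(t) = 6*t**7/7 - t**5/5 + 10*t**(3/2)/3 - 5*t**3/3 + 6*t.
Then F(4) - F(2) = (482392/35) - (20*sqrt(2)/3 + 10708/105) = 1436468/105 - 20*sqrt(2)/3.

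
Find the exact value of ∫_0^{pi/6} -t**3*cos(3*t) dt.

-2/27 - pi**3/648 + pi/27

Integrate by parts 3 times (u = t^3, dv = -cos(3*t) dt).
An antiderivative is F(t) = -t**3*sin(3*t)/3 - t**2*cos(3*t)/3 + 2*t*sin(3*t)/9 + 2*cos(3*t)/27.
Then F(pi/6) - F(0) = (pi*(24 - pi**2)/648) - (2/27) = -2/27 - pi**3/648 + pi/27.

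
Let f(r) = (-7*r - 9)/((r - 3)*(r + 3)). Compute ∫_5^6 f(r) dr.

-9*log(3) + 11*log(2)

Factor the denominator: r**2 - 9 = (r + 3)(r - 3).
Partial fractions: (-7*r - 9)/((r - 3)*(r + 3)) = -2/(r + 3) - 5/(r - 3).
An antiderivative is F(r) = -5*log(r - 3) - 2*log(r + 3).
Then F(6) - F(5) = (-9*log(3)) - (-11*log(2)) = -9*log(3) + 11*log(2).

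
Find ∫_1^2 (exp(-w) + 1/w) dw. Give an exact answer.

-exp(-2) + exp(-1) + log(2)

An antiderivative is F(w) = log(w) - exp(-w).
Then F(2) - F(1) = (-exp(-2) + log(2)) - (-exp(-1)) = -exp(-2) + exp(-1) + log(2).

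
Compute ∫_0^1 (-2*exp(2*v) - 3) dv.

An antiderivative is F(v) = -exp(2*v) - 3*v.
Then F(1) - F(0) = (-exp(2) - 3) - (-1) = -exp(2) - 2.

-exp(2) - 2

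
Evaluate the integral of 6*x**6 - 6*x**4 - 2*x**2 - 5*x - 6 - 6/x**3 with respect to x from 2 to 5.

By the power rule, an antiderivative is F(x) = 6*x**7/7 - 6*x**5/5 - 2*x**3/3 - 5*x**2/2 - 6*x + 3/x**2.
Then F(5) - F(2) = (66190501/1050) - (18787/420) = 44095689/700.

44095689/700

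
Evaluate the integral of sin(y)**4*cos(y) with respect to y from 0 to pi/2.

Let u = sin(y), so du = cos(y) dy. When y = 0, u = 0; when y = pi/2, u = 1.
The integral becomes ∫ u**4 du from 0 to 1, with antiderivative u**5/5.
Back in y: F(y) = sin(y)**5/5.
Then F(pi/2) - F(0) = (1/5) - (0) = 1/5.

1/5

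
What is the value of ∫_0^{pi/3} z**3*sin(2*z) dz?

-pi/8 - 3*sqrt(3)/16 + pi**3/108 + sqrt(3)*pi**2/24

Integrate by parts 3 times (u = z^3, dv = sin(2*z) dz).
An antiderivative is F(z) = -z**3*cos(2*z)/2 + 3*z**2*sin(2*z)/4 + 3*z*cos(2*z)/4 - 3*sin(2*z)/8.
Then F(pi/3) - F(0) = (-pi/8 - 3*sqrt(3)/16 + pi**3/108 + sqrt(3)*pi**2/24) - (0) = -pi/8 - 3*sqrt(3)/16 + pi**3/108 + sqrt(3)*pi**2/24.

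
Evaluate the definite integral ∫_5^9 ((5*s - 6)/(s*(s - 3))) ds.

-2*log(5) + 7*log(3)

Factor the denominator: s**2 - 3*s = s(s - 3).
Partial fractions: (5*s - 6)/(s*(s - 3)) = 2/s + 3/(s - 3).
An antiderivative is F(s) = 2*log(s) + 3*log(s - 3).
Then F(9) - F(5) = (3*log(2) + 7*log(3)) - (3*log(2) + 2*log(5)) = -2*log(5) + 7*log(3).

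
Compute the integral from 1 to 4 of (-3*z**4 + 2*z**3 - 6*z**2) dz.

By the power rule, an antiderivative is F(z) = -3*z**5/5 + z**4/2 - 2*z**3.
Then F(4) - F(1) = (-3072/5) - (-21/10) = -6123/10.

-6123/10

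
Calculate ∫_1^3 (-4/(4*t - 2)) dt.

An antiderivative is F(t) = -log(4*t - 2).
Then F(3) - F(1) = (-log(10)) - (-log(2)) = -log(5).

-log(5)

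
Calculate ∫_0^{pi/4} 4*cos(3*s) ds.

An antiderivative is F(s) = 4*sin(3*s)/3.
Then F(pi/4) - F(0) = (2*sqrt(2)/3) - (0) = 2*sqrt(2)/3.

2*sqrt(2)/3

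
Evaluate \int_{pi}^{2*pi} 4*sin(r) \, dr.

-8

An antiderivative is F(r) = -4*cos(r).
Then F(2*pi) - F(pi) = (-4) - (4) = -8.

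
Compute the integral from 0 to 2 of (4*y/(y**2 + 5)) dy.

Let u = y**2 + 5, so du = 2*y dy. When y = 0, u = 5; when y = 2, u = 9.
The integral becomes 2·∫ 1/u du from 5 to 9, with antiderivative 2*log(u).
Back in y: F(y) = 2*log(y**2 + 5).
Then F(2) - F(0) = (log(81)) - (log(25)) = log(81/25).

log(81/25)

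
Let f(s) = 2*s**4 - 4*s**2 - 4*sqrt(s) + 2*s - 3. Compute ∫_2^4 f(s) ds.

By the power rule, an antiderivative is F(s) = 2*s**5/5 - 8*s**(3/2)/3 - 4*s**3/3 + s**2 - 3*s.
Then F(4) - F(2) = (4604/15) - (2/15 - 16*sqrt(2)/3) = 16*sqrt(2)/3 + 1534/5.

16*sqrt(2)/3 + 1534/5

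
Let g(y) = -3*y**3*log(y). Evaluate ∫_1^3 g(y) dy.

Integrate by parts once (u = ln y, dv = -3*y**3 dy).
An antiderivative is F(y) = -3*y**4*(4*log(y) - 1)/16.
Then F(3) - F(1) = (243/16 - 243*log(3)/4) - (3/16) = 15 - 243*log(3)/4.

15 - 243*log(3)/4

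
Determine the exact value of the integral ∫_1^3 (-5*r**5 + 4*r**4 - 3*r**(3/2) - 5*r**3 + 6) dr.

By the power rule, an antiderivative is F(r) = -5*r**6/6 - 6*r**(5/2)/5 + 4*r**5/5 - 5*r**4/4 + 6*r.
Then F(3) - F(1) = (-9927/20 - 54*sqrt(3)/5) - (211/60) = -7498/15 - 54*sqrt(3)/5.

-7498/15 - 54*sqrt(3)/5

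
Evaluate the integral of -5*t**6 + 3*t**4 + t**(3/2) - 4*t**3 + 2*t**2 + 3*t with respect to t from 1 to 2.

By the power rule, an antiderivative is F(t) = -5*t**7/7 + 2*t**(5/2)/5 + 3*t**5/5 - t**4 + 2*t**3/3 + 3*t**2/2.
Then F(2) - F(1) = (-8074/105 + 8*sqrt(2)/5) - (61/42) = -16453/210 + 8*sqrt(2)/5.

-16453/210 + 8*sqrt(2)/5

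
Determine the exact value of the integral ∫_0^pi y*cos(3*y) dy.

Integrate by parts once (u = y, dv = cos(3*y) dy).
An antiderivative is F(y) = y*sin(3*y)/3 + cos(3*y)/9.
Then F(pi) - F(0) = (-1/9) - (1/9) = -2/9.

-2/9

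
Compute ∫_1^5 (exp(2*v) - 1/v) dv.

An antiderivative is F(v) = exp(2*v)/2 - log(v).
Then F(5) - F(1) = (-log(5) + exp(10)/2) - (exp(2)/2) = -exp(2)/2 - log(5) + exp(10)/2.

-exp(2)/2 - log(5) + exp(10)/2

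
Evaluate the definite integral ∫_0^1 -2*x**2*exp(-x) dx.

-4 + 10*exp(-1)

Integrate by parts twice (u = x^2, dv = -2*exp(-x) dx).
An antiderivative is F(x) = (2*x**2 + 4*x + 4)*exp(-x).
Then F(1) - F(0) = (10*exp(-1)) - (4) = -4 + 10*exp(-1).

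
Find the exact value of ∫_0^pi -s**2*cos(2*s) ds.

-pi/2

Integrate by parts twice (u = s^2, dv = -cos(2*s) ds).
An antiderivative is F(s) = -s**2*sin(2*s)/2 - s*cos(2*s)/2 + sin(2*s)/4.
Then F(pi) - F(0) = (-pi/2) - (0) = -pi/2.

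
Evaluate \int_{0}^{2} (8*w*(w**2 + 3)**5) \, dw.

233840/3

Let u = w**2 + 3, so du = 2*w dw. When w = 0, u = 3; when w = 2, u = 7.
The integral becomes 4·∫ u**5 du from 3 to 7, with antiderivative 2*u**6/3.
Back in w: F(w) = 2*(w**2 + 3)**6/3.
Then F(2) - F(0) = (235298/3) - (486) = 233840/3.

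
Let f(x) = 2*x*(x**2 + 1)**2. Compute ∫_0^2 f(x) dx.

Let u = x**2 + 1, so du = 2*x dx. When x = 0, u = 1; when x = 2, u = 5.
The integral becomes ∫ u**2 du from 1 to 5, with antiderivative u**3/3.
Back in x: F(x) = (x**2 + 1)**3/3.
Then F(2) - F(0) = (125/3) - (1/3) = 124/3.

124/3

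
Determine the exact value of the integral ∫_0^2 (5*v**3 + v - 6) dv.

10

By the power rule, an antiderivative is F(v) = 5*v**4/4 + v**2/2 - 6*v.
Then F(2) - F(0) = (10) - (0) = 10.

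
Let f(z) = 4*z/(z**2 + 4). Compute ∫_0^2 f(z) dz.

log(4)

Let u = z**2 + 4, so du = 2*z dz. When z = 0, u = 4; when z = 2, u = 8.
The integral becomes 2·∫ 1/u du from 4 to 8, with antiderivative 2*log(u).
Back in z: F(z) = 2*log(z**2 + 4).
Then F(2) - F(0) = (log(64)) - (log(16)) = log(4).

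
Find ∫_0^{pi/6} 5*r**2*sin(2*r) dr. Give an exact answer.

-5/8 - 5*pi**2/144 + 5*sqrt(3)*pi/24

Integrate by parts twice (u = r^2, dv = 5*sin(2*r) dr).
An antiderivative is F(r) = -5*r**2*cos(2*r)/2 + 5*r*sin(2*r)/2 + 5*cos(2*r)/4.
Then F(pi/6) - F(0) = (-5*pi**2/144 + 5/8 + 5*sqrt(3)*pi/24) - (5/4) = -5/8 - 5*pi**2/144 + 5*sqrt(3)*pi/24.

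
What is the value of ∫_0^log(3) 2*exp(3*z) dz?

52/3

Let u = exp(z), so du = exp(z) dz. When z = 0, u = 1; when z = log(3), u = 3.
The integral becomes 2·∫ u**2 du from 1 to 3, with antiderivative 2*u**3/3.
Back in z: F(z) = 2*exp(3*z)/3.
Then F(log(3)) - F(0) = (18) - (2/3) = 52/3.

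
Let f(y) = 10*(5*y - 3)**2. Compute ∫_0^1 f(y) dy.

Let u = 5*y - 3, so du = 5 dy. When y = 0, u = -3; when y = 1, u = 2.
The integral becomes 2·∫ u**2 du from -3 to 2, with antiderivative 2*u**3/3.
Back in y: F(y) = 2*(5*y - 3)**3/3.
Then F(1) - F(0) = (16/3) - (-18) = 70/3.

70/3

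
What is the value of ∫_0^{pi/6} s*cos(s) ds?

Integrate by parts once (u = s, dv = cos(s) ds).
An antiderivative is F(s) = s*sin(s) + cos(s).
Then F(pi/6) - F(0) = (pi/12 + sqrt(3)/2) - (1) = -1 + pi/12 + sqrt(3)/2.

-1 + pi/12 + sqrt(3)/2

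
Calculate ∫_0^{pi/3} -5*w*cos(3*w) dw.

10/9

Integrate by parts once (u = w, dv = -5*cos(3*w) dw).
An antiderivative is F(w) = -5*w*sin(3*w)/3 - 5*cos(3*w)/9.
Then F(pi/3) - F(0) = (5/9) - (-5/9) = 10/9.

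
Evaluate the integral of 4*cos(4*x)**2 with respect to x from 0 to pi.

2*pi

Use the identity cos^2(4*x) = (1 + cos(8*x))/2.
An antiderivative is F(x) = 2*x + sin(8*x)/4.
Then F(pi) - F(0) = (2*pi) - (0) = 2*pi.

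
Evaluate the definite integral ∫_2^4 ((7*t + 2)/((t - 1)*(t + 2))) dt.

-4*log(2) + 7*log(3)

Factor the denominator: t**2 + t - 2 = (t + 2)(t - 1).
Partial fractions: (7*t + 2)/((t - 1)*(t + 2)) = 4/(t + 2) + 3/(t - 1).
An antiderivative is F(t) = 3*log(t - 1) + 4*log(t + 2).
Then F(4) - F(2) = (4*log(2) + 7*log(3)) - (8*log(2)) = -4*log(2) + 7*log(3).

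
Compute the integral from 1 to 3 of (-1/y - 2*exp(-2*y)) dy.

An antiderivative is F(y) = -log(y) + exp(-2*y).
Then F(3) - F(1) = (-log(3) + exp(-6)) - (exp(-2)) = -log(3) - exp(-2) + exp(-6).

-log(3) - exp(-2) + exp(-6)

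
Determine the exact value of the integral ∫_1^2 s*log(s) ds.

-3/4 + log(4)

Integrate by parts once (u = ln s, dv = s ds).
An antiderivative is F(s) = s**2*(2*log(s) - 1)/4.
Then F(2) - F(1) = (-1 + log(4)) - (-1/4) = -3/4 + log(4).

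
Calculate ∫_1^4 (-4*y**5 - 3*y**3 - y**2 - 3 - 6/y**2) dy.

By the power rule, an antiderivative is F(y) = -2*y**6/3 - 3*y**4/4 - y**3/3 - 3*y + 6/y.
Then F(4) - F(1) = (-5909/2) - (5/4) = -11823/4.

-11823/4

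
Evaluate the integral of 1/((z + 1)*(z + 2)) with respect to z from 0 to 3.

Factor the denominator: z**2 + 3*z + 2 = (z + 2)(z + 1).
Partial fractions: 1/((z + 1)*(z + 2)) = -1/(z + 2) + 1/(z + 1).
An antiderivative is F(z) = log(z + 1) - log(z + 2).
Then F(3) - F(0) = (log(4/5)) - (-log(2)) = log(8/5).

log(8/5)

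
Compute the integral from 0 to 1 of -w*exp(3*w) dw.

-2*exp(3)/9 - 1/9

Integrate by parts once (u = w, dv = -exp(3*w) dw).
An antiderivative is F(w) = (-3*w + 1)*exp(3*w)/9.
Then F(1) - F(0) = (-2*exp(3)/9) - (1/9) = -2*exp(3)/9 - 1/9.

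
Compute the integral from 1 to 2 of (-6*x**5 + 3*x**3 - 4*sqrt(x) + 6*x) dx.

-481/12 - 16*sqrt(2)/3

By the power rule, an antiderivative is F(x) = -x**6 + 3*x**4/4 - 8*x**(3/2)/3 + 3*x**2.
Then F(2) - F(1) = (-40 - 16*sqrt(2)/3) - (1/12) = -481/12 - 16*sqrt(2)/3.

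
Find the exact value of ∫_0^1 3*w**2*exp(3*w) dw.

Integrate by parts twice (u = w^2, dv = 3*exp(3*w) dw).
An antiderivative is F(w) = (9*w**2 - 6*w + 2)*exp(3*w)/9.
Then F(1) - F(0) = (5*exp(3)/9) - (2/9) = -2/9 + 5*exp(3)/9.

-2/9 + 5*exp(3)/9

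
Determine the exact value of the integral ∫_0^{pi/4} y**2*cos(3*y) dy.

sqrt(2)*(-24*pi - 32 + 9*pi**2)/864

Integrate by parts twice (u = y^2, dv = cos(3*y) dy).
An antiderivative is F(y) = y**2*sin(3*y)/3 + 2*y*cos(3*y)/9 - 2*sin(3*y)/27.
Then F(pi/4) - F(0) = (sqrt(2)*(-24*pi - 32 + 9*pi**2)/864) - (0) = sqrt(2)*(-24*pi - 32 + 9*pi**2)/864.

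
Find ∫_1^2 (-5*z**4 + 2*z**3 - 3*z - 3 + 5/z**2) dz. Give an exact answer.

By the power rule, an antiderivative is F(z) = -z**5 + z**4/2 - 3*z**2/2 - 3*z - 5/z.
Then F(2) - F(1) = (-77/2) - (-10) = -57/2.

-57/2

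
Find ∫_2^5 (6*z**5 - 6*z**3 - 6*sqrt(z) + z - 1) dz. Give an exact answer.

-20*sqrt(5) + 8*sqrt(2) + 14655

By the power rule, an antiderivative is F(z) = z**6 - 3*z**4/2 - 4*z**(3/2) + z**2/2 - z.
Then F(5) - F(2) = (14695 - 20*sqrt(5)) - (40 - 8*sqrt(2)) = -20*sqrt(5) + 8*sqrt(2) + 14655.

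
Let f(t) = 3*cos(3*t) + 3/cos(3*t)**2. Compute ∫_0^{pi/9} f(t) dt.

3*sqrt(3)/2

An antiderivative is F(t) = sin(3*t) + tan(3*t).
Then F(pi/9) - F(0) = (3*sqrt(3)/2) - (0) = 3*sqrt(3)/2.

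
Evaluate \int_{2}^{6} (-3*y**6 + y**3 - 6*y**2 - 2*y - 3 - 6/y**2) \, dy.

-840418/7

By the power rule, an antiderivative is F(y) = -3*y**7/7 + y**4/4 - 2*y**3 - y**2 - 3*y + 6/y.
Then F(6) - F(2) = (-840935/7) - (-517/7) = -840418/7.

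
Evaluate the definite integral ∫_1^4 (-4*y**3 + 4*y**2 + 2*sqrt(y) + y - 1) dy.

By the power rule, an antiderivative is F(y) = -y**4 + 4*y**(3/2)/3 + 4*y**3/3 + y**2/2 - y.
Then F(4) - F(1) = (-156) - (7/6) = -943/6.

-943/6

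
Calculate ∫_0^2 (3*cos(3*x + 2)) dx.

Let u = 3*x + 2, so du = 3 dx. When x = 0, u = 2; when x = 2, u = 8.
The integral becomes ∫ cos(u) du from 2 to 8, with antiderivative sin(u).
Back in x: F(x) = sin(3*x + 2).
Then F(2) - F(0) = (sin(8)) - (sin(2)) = -sin(2) + sin(8).

-sin(2) + sin(8)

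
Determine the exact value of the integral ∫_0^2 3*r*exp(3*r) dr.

1/3 + 5*exp(6)/3

Integrate by parts once (u = r, dv = 3*exp(3*r) dr).
An antiderivative is F(r) = (3*r - 1)*exp(3*r)/3.
Then F(2) - F(0) = (5*exp(6)/3) - (-1/3) = 1/3 + 5*exp(6)/3.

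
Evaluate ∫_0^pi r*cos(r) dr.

-2

Integrate by parts once (u = r, dv = cos(r) dr).
An antiderivative is F(r) = r*sin(r) + cos(r).
Then F(pi) - F(0) = (-1) - (1) = -2.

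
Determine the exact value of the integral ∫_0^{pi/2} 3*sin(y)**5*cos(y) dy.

Let u = sin(y), so du = cos(y) dy. When y = 0, u = 0; when y = pi/2, u = 1.
The integral becomes 3·∫ u**5 du from 0 to 1, with antiderivative u**6/2.
Back in y: F(y) = sin(y)**6/2.
Then F(pi/2) - F(0) = (1/2) - (0) = 1/2.

1/2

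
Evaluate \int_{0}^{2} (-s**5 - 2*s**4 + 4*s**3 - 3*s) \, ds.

-202/15

By the power rule, an antiderivative is F(s) = -s**6/6 - 2*s**5/5 + s**4 - 3*s**2/2.
Then F(2) - F(0) = (-202/15) - (0) = -202/15.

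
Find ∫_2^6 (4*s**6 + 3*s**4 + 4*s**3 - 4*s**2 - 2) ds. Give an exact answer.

17380792/105

By the power rule, an antiderivative is F(s) = 4*s**7/7 + 3*s**5/5 + s**4 - 4*s**3/3 - 2*s.
Then F(6) - F(2) = (5796876/35) - (9836/105) = 17380792/105.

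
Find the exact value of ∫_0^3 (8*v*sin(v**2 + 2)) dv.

4*cos(2) - 4*cos(11)

Let u = v**2 + 2, so du = 2*v dv. When v = 0, u = 2; when v = 3, u = 11.
The integral becomes 4·∫ sin(u) du from 2 to 11, with antiderivative -4*cos(u).
Back in v: F(v) = -4*cos(v**2 + 2).
Then F(3) - F(0) = (-4*cos(11)) - (-4*cos(2)) = 4*cos(2) - 4*cos(11).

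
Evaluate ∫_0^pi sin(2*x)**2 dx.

Use the identity sin^2(2*x) = (1 - cos(4*x))/2.
An antiderivative is F(x) = x/2 - sin(4*x)/8.
Then F(pi) - F(0) = (pi/2) - (0) = pi/2.

pi/2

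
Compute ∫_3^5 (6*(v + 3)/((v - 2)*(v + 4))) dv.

Factor the denominator: v**2 + 2*v - 8 = (v + 4)(v - 2).
Partial fractions: 6*(v + 3)/((v - 2)*(v + 4)) = 1/(v + 4) + 5/(v - 2).
An antiderivative is F(v) = 5*log(v - 2) + log(v + 4).
Then F(5) - F(3) = (7*log(3)) - (log(7)) = -log(7) + 7*log(3).

-log(7) + 7*log(3)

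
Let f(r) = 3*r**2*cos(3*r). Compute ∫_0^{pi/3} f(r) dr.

-2*pi/9

Integrate by parts twice (u = r^2, dv = 3*cos(3*r) dr).
An antiderivative is F(r) = r**2*sin(3*r) + 2*r*cos(3*r)/3 - 2*sin(3*r)/9.
Then F(pi/3) - F(0) = (-2*pi/9) - (0) = -2*pi/9.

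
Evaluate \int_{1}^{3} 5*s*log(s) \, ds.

-10 + 45*log(3)/2

Integrate by parts once (u = ln s, dv = 5*s ds).
An antiderivative is F(s) = 5*s**2*(2*log(s) - 1)/4.
Then F(3) - F(1) = (-45/4 + 45*log(3)/2) - (-5/4) = -10 + 45*log(3)/2.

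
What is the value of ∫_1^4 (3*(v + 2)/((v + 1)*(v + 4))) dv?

Factor the denominator: v**2 + 5*v + 4 = (v + 4)(v + 1).
Partial fractions: 3*(v + 2)/((v + 1)*(v + 4)) = 2/(v + 4) + 1/(v + 1).
An antiderivative is F(v) = log(v + 1) + 2*log(v + 4).
Then F(4) - F(1) = (log(5) + 6*log(2)) - (log(50)) = log(32/5).

log(32/5)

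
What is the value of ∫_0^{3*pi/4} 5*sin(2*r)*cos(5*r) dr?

Use the identity sin(2*r)cos(5*r) = [sin(7*r) + sin(-3*r)]/2.
An antiderivative is F(r) = 5*cos(3*r)/6 - 5*cos(7*r)/14.
Then F(3*pi/4) - F(0) = (25*sqrt(2)/42) - (10/21) = -10/21 + 25*sqrt(2)/42.

-10/21 + 25*sqrt(2)/42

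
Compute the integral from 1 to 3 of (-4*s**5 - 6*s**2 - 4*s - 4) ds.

By the power rule, an antiderivative is F(s) = -2*s**6/3 - 2*s**3 - 2*s**2 - 4*s.
Then F(3) - F(1) = (-570) - (-26/3) = -1684/3.

-1684/3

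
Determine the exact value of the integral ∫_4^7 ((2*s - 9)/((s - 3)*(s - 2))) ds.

-11*log(2) + 5*log(5)

Factor the denominator: s**2 - 5*s + 6 = (s - 2)(s - 3).
Partial fractions: (2*s - 9)/((s - 3)*(s - 2)) = 5/(s - 2) - 3/(s - 3).
An antiderivative is F(s) = -3*log(s - 3) + 5*log(s - 2).
Then F(7) - F(4) = (-6*log(2) + 5*log(5)) - (log(32)) = -11*log(2) + 5*log(5).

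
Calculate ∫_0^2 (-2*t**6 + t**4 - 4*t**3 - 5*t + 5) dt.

By the power rule, an antiderivative is F(t) = -2*t**7/7 + t**5/5 - t**4 - 5*t**2/2 + 5*t.
Then F(2) - F(0) = (-1616/35) - (0) = -1616/35.

-1616/35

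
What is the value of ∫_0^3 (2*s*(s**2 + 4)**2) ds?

711

Let u = s**2 + 4, so du = 2*s ds. When s = 0, u = 4; when s = 3, u = 13.
The integral becomes ∫ u**2 du from 4 to 13, with antiderivative u**3/3.
Back in s: F(s) = (s**2 + 4)**3/3.
Then F(3) - F(0) = (2197/3) - (64/3) = 711.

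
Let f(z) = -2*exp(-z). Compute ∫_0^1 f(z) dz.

An antiderivative is F(z) = 2*exp(-z).
Then F(1) - F(0) = (2*exp(-1)) - (2) = -2 + 2*exp(-1).

-2 + 2*exp(-1)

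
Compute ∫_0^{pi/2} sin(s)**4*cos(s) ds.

1/5

Let u = sin(s), so du = cos(s) ds. When s = 0, u = 0; when s = pi/2, u = 1.
The integral becomes ∫ u**4 du from 0 to 1, with antiderivative u**5/5.
Back in s: F(s) = sin(s)**5/5.
Then F(pi/2) - F(0) = (1/5) - (0) = 1/5.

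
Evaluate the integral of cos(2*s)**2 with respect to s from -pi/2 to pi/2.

pi/2

Use the identity cos^2(2*s) = (1 + cos(4*s))/2.
An antiderivative is F(s) = s/2 + sin(4*s)/8.
Then F(pi/2) - F(-pi/2) = (pi/4) - (-pi/4) = pi/2.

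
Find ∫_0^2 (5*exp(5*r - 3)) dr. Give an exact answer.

-(1 - exp(10))*exp(-3)

Let u = 5*r - 3, so du = 5 dr. When r = 0, u = -3; when r = 2, u = 7.
The integral becomes ∫ exp(u) du from -3 to 7, with antiderivative exp(u).
Back in r: F(r) = exp(5*r - 3).
Then F(2) - F(0) = (exp(7)) - (exp(-3)) = -(1 - exp(10))*exp(-3).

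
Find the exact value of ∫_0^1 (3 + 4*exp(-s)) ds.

An antiderivative is F(s) = 3*s - 4*exp(-s).
Then F(1) - F(0) = (3 - 4*exp(-1)) - (-4) = 7 - 4*exp(-1).

7 - 4*exp(-1)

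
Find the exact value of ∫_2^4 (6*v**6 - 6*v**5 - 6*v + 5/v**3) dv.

2210025/224

By the power rule, an antiderivative is F(v) = 6*v**7/7 - v**6 - 3*v**2 - 5/(2*v**2).
Then F(4) - F(2) = (2217437/224) - (1853/56) = 2210025/224.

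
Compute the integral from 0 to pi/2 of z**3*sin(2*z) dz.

pi*(-6 + pi**2)/16

Integrate by parts 3 times (u = z^3, dv = sin(2*z) dz).
An antiderivative is F(z) = -z**3*cos(2*z)/2 + 3*z**2*sin(2*z)/4 + 3*z*cos(2*z)/4 - 3*sin(2*z)/8.
Then F(pi/2) - F(0) = (pi*(-6 + pi**2)/16) - (0) = pi*(-6 + pi**2)/16.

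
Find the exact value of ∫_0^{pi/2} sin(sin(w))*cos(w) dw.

1 - cos(1)

Let u = sin(w), so du = cos(w) dw. When w = 0, u = 0; when w = pi/2, u = 1.
The integral becomes ∫ sin(u) du from 0 to 1, with antiderivative -cos(u).
Back in w: F(w) = -cos(sin(w)).
Then F(pi/2) - F(0) = (-cos(1)) - (-1) = 1 - cos(1).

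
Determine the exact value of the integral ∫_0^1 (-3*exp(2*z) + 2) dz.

7/2 - 3*exp(2)/2

An antiderivative is F(z) = -3*exp(2*z)/2 + 2*z.
Then F(1) - F(0) = (2 - 3*exp(2)/2) - (-3/2) = 7/2 - 3*exp(2)/2.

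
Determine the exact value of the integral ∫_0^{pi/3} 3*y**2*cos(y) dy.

Integrate by parts twice (u = y^2, dv = 3*cos(y) dy).
An antiderivative is F(y) = 3*y**2*sin(y) + 6*y*cos(y) - 6*sin(y).
Then F(pi/3) - F(0) = (-3*sqrt(3) + sqrt(3)*pi**2/6 + pi) - (0) = -3*sqrt(3) + sqrt(3)*pi**2/6 + pi.

-3*sqrt(3) + sqrt(3)*pi**2/6 + pi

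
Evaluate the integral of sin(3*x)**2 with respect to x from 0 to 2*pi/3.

Use the identity sin^2(3*x) = (1 - cos(6*x))/2.
An antiderivative is F(x) = x/2 - sin(6*x)/12.
Then F(2*pi/3) - F(0) = (pi/3) - (0) = pi/3.

pi/3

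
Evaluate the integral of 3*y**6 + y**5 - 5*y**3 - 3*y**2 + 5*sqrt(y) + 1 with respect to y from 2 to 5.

By the power rule, an antiderivative is F(y) = 3*y**7/7 + y**6/6 - 5*y**4/4 + 10*y**(3/2)/3 - y**3 + y.
Then F(5) - F(2) = (50*sqrt(5)/3 + 2955545/84) - (20*sqrt(2)/3 + 830/21) = -20*sqrt(2)/3 + 50*sqrt(5)/3 + 984075/28.

-20*sqrt(2)/3 + 50*sqrt(5)/3 + 984075/28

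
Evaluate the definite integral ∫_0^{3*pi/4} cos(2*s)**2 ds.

3*pi/8

Use the identity cos^2(2*s) = (1 + cos(4*s))/2.
An antiderivative is F(s) = s/2 + sin(4*s)/8.
Then F(3*pi/4) - F(0) = (3*pi/8) - (0) = 3*pi/8.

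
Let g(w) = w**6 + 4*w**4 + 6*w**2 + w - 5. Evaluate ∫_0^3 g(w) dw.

By the power rule, an antiderivative is F(w) = w**7/7 + 4*w**5/5 + 2*w**3 + w**2/2 - 5*w.
Then F(3) - F(0) = (38523/70) - (0) = 38523/70.

38523/70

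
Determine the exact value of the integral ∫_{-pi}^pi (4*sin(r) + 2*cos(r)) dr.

An antiderivative is F(r) = 2*sin(r) - 4*cos(r).
Then F(pi) - F(-pi) = (4) - (4) = 0.

0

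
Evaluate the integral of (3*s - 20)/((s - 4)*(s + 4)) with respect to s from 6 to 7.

Factor the denominator: s**2 - 16 = (s + 4)(s - 4).
Partial fractions: (3*s - 20)/((s - 4)*(s + 4)) = 4/(s + 4) - 1/(s - 4).
An antiderivative is F(s) = -log(s - 4) + 4*log(s + 4).
Then F(7) - F(6) = (-log(3) + 4*log(11)) - (3*log(2) + 4*log(5)) = -4*log(5) - 3*log(2) - log(3) + 4*log(11).

-4*log(5) - 3*log(2) - log(3) + 4*log(11)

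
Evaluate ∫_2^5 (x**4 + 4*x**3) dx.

6138/5

By the power rule, an antiderivative is F(x) = x**5/5 + x**4.
Then F(5) - F(2) = (1250) - (112/5) = 6138/5.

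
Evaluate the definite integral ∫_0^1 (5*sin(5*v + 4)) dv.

Let u = 5*v + 4, so du = 5 dv. When v = 0, u = 4; when v = 1, u = 9.
The integral becomes ∫ sin(u) du from 4 to 9, with antiderivative -cos(u).
Back in v: F(v) = -cos(5*v + 4).
Then F(1) - F(0) = (-cos(9)) - (-cos(4)) = cos(4) - cos(9).

cos(4) - cos(9)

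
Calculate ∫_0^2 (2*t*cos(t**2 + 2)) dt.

Let u = t**2 + 2, so du = 2*t dt. When t = 0, u = 2; when t = 2, u = 6.
The integral becomes ∫ cos(u) du from 2 to 6, with antiderivative sin(u).
Back in t: F(t) = sin(t**2 + 2).
Then F(2) - F(0) = (sin(6)) - (sin(2)) = -sin(2) + sin(6).

-sin(2) + sin(6)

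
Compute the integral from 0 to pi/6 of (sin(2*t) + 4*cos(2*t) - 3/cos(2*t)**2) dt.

An antiderivative is F(t) = 2*sin(2*t) - cos(2*t)/2 - 3*tan(2*t)/2.
Then F(pi/6) - F(0) = (-sqrt(3)/2 - 1/4) - (-1/2) = 1/4 - sqrt(3)/2.

1/4 - sqrt(3)/2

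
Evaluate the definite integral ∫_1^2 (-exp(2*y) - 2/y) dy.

-exp(4)/2 - log(4) + exp(2)/2

An antiderivative is F(y) = -exp(2*y)/2 - 2*log(y).
Then F(2) - F(1) = (-exp(4)/2 - log(4)) - (-exp(2)/2) = -exp(4)/2 - log(4) + exp(2)/2.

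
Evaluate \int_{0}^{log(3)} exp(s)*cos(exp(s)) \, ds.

Let u = exp(s), so du = exp(s) ds. When s = 0, u = 1; when s = log(3), u = 3.
The integral becomes ∫ cos(u) du from 1 to 3, with antiderivative sin(u).
Back in s: F(s) = sin(exp(s)).
Then F(log(3)) - F(0) = (sin(3)) - (sin(1)) = -sin(1) + sin(3).

-sin(1) + sin(3)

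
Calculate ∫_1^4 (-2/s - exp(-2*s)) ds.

(-8*exp(8)*log(2) - exp(6) + 1)*exp(-8)/2

An antiderivative is F(s) = -2*log(s) + exp(-2*s)/2.
Then F(4) - F(1) = (-4*log(2) + exp(-8)/2) - (exp(-2)/2) = (-8*exp(8)*log(2) - exp(6) + 1)*exp(-8)/2.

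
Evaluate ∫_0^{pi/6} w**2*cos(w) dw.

-1 + pi**2/72 + sqrt(3)*pi/6

Integrate by parts twice (u = w^2, dv = cos(w) dw).
An antiderivative is F(w) = w**2*sin(w) + 2*w*cos(w) - 2*sin(w).
Then F(pi/6) - F(0) = (-1 + pi**2/72 + sqrt(3)*pi/6) - (0) = -1 + pi**2/72 + sqrt(3)*pi/6.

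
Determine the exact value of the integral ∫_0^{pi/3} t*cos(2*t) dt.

-3/8 + sqrt(3)*pi/12

Integrate by parts once (u = t, dv = cos(2*t) dt).
An antiderivative is F(t) = t*sin(2*t)/2 + cos(2*t)/4.
Then F(pi/3) - F(0) = (-1/8 + sqrt(3)*pi/12) - (1/4) = -3/8 + sqrt(3)*pi/12.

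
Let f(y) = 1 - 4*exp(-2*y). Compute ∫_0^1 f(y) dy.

-1 + 2*exp(-2)

An antiderivative is F(y) = y + 2*exp(-2*y).
Then F(1) - F(0) = (2*exp(-2) + 1) - (2) = -1 + 2*exp(-2).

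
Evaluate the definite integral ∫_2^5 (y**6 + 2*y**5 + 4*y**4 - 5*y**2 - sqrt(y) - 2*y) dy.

By the power rule, an antiderivative is F(y) = y**7/7 + y**6/3 + 4*y**5/5 - 2*y**(3/2)/3 - 5*y**3/3 - y**2.
Then F(5) - F(2) = (130450/7 - 10*sqrt(5)/3) - (1676/35 - 4*sqrt(2)/3) = -10*sqrt(5)/3 + 4*sqrt(2)/3 + 650574/35.

-10*sqrt(5)/3 + 4*sqrt(2)/3 + 650574/35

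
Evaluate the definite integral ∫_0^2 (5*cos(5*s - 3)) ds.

sin(3) + sin(7)

Let u = 5*s - 3, so du = 5 ds. When s = 0, u = -3; when s = 2, u = 7.
The integral becomes ∫ cos(u) du from -3 to 7, with antiderivative sin(u).
Back in s: F(s) = sin(5*s - 3).
Then F(2) - F(0) = (sin(7)) - (-sin(3)) = sin(3) + sin(7).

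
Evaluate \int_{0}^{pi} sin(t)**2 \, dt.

pi/2

Use the identity sin^2(t) = (1 - cos(2*t))/2.
An antiderivative is F(t) = t/2 - sin(2*t)/4.
Then F(pi) - F(0) = (pi/2) - (0) = pi/2.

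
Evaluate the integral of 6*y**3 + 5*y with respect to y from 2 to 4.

By the power rule, an antiderivative is F(y) = 3*y**4/2 + 5*y**2/2.
Then F(4) - F(2) = (424) - (34) = 390.

390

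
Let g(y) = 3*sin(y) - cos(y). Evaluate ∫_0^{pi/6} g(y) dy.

5/2 - 3*sqrt(3)/2

An antiderivative is F(y) = -sin(y) - 3*cos(y).
Then F(pi/6) - F(0) = (-3*sqrt(3)/2 - 1/2) - (-3) = 5/2 - 3*sqrt(3)/2.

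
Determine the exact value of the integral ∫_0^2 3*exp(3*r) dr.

Let u = 3*r, so du = 3 dr. When r = 0, u = 0; when r = 2, u = 6.
The integral becomes ∫ exp(u) du from 0 to 6, with antiderivative exp(u).
Back in r: F(r) = exp(3*r).
Then F(2) - F(0) = (exp(6)) - (1) = -1 + exp(6).

-1 + exp(6)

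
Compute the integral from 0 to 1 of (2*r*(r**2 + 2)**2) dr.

19/3

Let u = r**2 + 2, so du = 2*r dr. When r = 0, u = 2; when r = 1, u = 3.
The integral becomes ∫ u**2 du from 2 to 3, with antiderivative u**3/3.
Back in r: F(r) = (r**2 + 2)**3/3.
Then F(1) - F(0) = (9) - (8/3) = 19/3.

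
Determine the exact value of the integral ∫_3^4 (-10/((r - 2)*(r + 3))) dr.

-4*log(2) - 2*log(3) + 2*log(7)

Factor the denominator: r**2 + r - 6 = (r + 3)(r - 2).
Partial fractions: -10/((r - 2)*(r + 3)) = 2/(r + 3) - 2/(r - 2).
An antiderivative is F(r) = -2*log(r - 2) + 2*log(r + 3).
Then F(4) - F(3) = (log(49/4)) - (log(36)) = -4*log(2) - 2*log(3) + 2*log(7).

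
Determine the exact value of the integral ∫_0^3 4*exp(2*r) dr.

Let u = 2*r, so du = 2 dr. When r = 0, u = 0; when r = 3, u = 6.
The integral becomes 2·∫ exp(u) du from 0 to 6, with antiderivative 2*exp(u).
Back in r: F(r) = 2*exp(2*r).
Then F(3) - F(0) = (2*exp(6)) - (2) = -2 + 2*exp(6).

-2 + 2*exp(6)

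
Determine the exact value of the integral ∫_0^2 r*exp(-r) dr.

1 - 3*exp(-2)

Integrate by parts once (u = r, dv = exp(-r) dr).
An antiderivative is F(r) = (-r - 1)*exp(-r).
Then F(2) - F(0) = (-3*exp(-2)) - (-1) = 1 - 3*exp(-2).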